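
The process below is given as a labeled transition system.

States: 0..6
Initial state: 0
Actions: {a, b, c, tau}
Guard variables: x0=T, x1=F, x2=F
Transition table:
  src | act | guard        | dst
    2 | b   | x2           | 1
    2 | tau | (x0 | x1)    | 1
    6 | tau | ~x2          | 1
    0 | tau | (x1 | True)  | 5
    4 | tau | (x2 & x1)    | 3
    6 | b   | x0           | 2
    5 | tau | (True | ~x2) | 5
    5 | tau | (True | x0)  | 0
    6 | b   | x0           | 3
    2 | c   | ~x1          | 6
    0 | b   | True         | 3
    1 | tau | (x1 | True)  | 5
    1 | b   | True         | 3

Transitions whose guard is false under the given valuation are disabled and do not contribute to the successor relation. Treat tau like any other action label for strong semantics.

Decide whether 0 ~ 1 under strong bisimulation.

Answer: BISIMILAR

Working:
Bisimulation quotient by refinement:
  π0 = {{0,1,2,3,4,5,6}}
  π1 = {{0,1,6},{2},{3,4},{5}}
  π2 = {{0,1},{2},{3,4},{5},{6}}
5 equivalence class(es) (converged in 3)
0∈{0,1}, 1∈{0,1}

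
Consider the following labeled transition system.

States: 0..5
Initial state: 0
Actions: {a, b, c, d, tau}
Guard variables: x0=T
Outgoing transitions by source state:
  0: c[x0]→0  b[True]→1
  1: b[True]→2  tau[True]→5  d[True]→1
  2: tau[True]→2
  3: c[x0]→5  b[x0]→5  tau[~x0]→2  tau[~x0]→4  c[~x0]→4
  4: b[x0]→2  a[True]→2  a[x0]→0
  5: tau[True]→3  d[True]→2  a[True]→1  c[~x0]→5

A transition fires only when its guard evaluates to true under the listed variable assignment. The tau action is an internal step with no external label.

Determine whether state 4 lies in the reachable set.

Answer: UNREACHABLE

Analysis:
14 transition(s) survive guard evaluation.
depth 0: {0}
depth 1: {1}  total {0,1}
depth 2: {2,5}  total {0,1,2,5}
depth 3: {3}  total {0,1,2,3,5}
Reachable = {0,1,2,3,5}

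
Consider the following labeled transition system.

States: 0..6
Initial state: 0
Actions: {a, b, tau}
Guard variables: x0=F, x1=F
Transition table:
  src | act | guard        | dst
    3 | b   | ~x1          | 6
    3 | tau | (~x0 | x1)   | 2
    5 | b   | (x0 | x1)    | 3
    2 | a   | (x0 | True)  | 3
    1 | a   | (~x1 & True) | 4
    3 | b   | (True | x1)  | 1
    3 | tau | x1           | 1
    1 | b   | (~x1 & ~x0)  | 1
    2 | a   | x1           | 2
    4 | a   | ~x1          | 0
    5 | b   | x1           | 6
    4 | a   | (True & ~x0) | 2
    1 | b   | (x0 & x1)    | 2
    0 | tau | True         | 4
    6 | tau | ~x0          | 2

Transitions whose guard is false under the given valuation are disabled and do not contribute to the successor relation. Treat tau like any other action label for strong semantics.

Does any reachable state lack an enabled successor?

Answer: DEADLOCK-FREE

Trace:
Reach set: {0,1,2,3,4,6}
  0: tau→4  [1 exit(s)]
  1: a→4  b→1  [2 exit(s)]
  2: a→3  [1 exit(s)]
  3: b→1  b→6  tau→2  [3 exit(s)]
  4: a→0  a→2  [2 exit(s)]
  6: tau→2  [1 exit(s)]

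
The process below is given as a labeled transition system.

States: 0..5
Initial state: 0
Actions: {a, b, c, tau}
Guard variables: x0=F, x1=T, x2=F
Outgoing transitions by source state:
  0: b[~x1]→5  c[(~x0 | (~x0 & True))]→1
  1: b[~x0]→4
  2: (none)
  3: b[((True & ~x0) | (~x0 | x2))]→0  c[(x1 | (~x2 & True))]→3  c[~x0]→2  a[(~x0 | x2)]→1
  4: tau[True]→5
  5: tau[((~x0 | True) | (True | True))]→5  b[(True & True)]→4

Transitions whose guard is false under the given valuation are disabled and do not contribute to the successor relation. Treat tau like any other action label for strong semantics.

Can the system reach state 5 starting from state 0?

Answer: REACHABLE

Analysis:
After dropping false guards: 9 live edges.
depth 0: {0}
depth 1: {1}  cumulative {0,1}
depth 2: {4}  cumulative {0,1,4}
depth 3: {5}  cumulative {0,1,4,5}
Reach set: {0,1,4,5}
Path to 5: c·b·tau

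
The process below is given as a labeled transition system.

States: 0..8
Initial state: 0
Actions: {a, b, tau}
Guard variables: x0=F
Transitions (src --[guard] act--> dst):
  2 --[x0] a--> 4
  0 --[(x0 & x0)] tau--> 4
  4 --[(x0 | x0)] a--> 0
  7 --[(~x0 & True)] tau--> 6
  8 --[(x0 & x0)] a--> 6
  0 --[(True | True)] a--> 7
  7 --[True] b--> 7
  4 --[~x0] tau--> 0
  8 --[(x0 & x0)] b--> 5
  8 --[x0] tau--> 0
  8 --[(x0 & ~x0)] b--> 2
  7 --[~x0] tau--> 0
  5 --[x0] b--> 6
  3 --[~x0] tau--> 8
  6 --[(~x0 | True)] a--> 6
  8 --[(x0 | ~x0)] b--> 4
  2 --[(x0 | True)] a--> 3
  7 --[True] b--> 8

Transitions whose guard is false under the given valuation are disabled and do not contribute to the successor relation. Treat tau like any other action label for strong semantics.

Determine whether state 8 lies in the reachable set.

Guard filter leaves 10 enabled edge(s).
L0 = {0}
L1 = {7}  now seen {0,7}
L2 = {6,8}  now seen {0,6,7,8}
L3 = {4}  now seen {0,4,6,7,8}
Reachable = {0,4,6,7,8}
witness 8: a·b

Answer: REACHABLE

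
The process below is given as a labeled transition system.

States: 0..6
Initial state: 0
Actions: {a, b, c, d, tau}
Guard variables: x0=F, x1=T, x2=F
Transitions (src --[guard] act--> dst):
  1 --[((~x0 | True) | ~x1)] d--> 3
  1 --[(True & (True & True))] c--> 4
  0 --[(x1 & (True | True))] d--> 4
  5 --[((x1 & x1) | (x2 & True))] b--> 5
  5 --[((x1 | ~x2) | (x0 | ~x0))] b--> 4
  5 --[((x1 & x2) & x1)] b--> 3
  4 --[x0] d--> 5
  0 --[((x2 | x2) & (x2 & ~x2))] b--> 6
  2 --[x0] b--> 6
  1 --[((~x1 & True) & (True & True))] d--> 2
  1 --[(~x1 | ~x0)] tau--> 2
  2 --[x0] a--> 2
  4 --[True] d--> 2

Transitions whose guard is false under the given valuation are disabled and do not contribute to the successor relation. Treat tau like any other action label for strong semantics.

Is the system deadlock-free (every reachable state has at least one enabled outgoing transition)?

Answer: DEADLOCK at state 2

Working:
Reachable = {0,2,4}
  0: d→4  [deg 1]
  2: ∅  [STUCK]
  4: d→2  [deg 1]
witness 2: d·d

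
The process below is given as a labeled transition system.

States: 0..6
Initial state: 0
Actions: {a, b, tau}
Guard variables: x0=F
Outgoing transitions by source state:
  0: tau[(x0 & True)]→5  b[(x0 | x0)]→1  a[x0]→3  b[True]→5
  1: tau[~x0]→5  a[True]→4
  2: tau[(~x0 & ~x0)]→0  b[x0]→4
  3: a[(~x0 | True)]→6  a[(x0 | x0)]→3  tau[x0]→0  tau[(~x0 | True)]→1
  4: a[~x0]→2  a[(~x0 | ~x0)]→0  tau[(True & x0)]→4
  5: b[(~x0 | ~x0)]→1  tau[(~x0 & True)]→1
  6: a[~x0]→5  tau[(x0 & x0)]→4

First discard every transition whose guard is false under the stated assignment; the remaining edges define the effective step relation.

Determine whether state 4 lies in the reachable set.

Guard filter leaves 11 enabled edge(s).
L0 = {0}
L1 = {5}  now seen {0,5}
L2 = {1}  now seen {0,1,5}
L3 = {4}  now seen {0,1,4,5}
L4 = {2}  now seen {0,1,2,4,5}
R = {0,1,2,4,5}
Path to 4: b·b·a

Answer: REACHABLE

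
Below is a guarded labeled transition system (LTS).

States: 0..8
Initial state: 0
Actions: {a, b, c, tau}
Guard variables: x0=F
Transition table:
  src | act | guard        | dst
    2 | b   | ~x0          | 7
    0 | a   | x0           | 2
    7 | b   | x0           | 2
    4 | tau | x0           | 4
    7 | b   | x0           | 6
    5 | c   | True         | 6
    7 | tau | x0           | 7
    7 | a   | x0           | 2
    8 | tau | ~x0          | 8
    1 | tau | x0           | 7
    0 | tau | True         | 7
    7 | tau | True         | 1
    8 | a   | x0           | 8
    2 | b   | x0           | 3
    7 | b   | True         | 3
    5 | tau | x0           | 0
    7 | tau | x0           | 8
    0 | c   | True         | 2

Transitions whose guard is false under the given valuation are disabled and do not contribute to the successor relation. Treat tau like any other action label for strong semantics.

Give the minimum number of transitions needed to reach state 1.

Layered search for 1:
  Layer 0: {0}
  Layer 1: {2,7}
  Layer 2: {1,3}
1 enters at depth 2; path tau·tau

Answer: 2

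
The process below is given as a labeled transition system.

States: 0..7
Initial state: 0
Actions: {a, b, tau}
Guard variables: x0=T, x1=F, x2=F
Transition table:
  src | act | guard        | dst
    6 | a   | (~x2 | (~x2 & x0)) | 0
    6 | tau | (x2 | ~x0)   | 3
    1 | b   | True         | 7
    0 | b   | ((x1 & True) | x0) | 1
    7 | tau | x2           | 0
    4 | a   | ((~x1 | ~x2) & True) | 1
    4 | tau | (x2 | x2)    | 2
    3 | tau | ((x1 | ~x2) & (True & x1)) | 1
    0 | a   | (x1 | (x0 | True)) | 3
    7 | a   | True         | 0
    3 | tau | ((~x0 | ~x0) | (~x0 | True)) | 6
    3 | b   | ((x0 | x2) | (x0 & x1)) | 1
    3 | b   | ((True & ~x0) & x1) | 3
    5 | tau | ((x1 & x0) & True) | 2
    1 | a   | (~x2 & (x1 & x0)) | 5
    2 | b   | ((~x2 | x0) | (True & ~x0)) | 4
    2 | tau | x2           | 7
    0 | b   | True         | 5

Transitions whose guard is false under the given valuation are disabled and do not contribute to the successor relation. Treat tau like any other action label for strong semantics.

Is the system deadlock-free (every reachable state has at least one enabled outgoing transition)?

Answer: DEADLOCK at state 5

Trace:
Reachable = {0,1,3,5,6,7}
  0: a→3  b→1  b→5  [deg 3]
  1: b→7  [deg 1]
  3: b→1  tau→6  [deg 2]
  5: ∅  [deadlock]
  6: a→0  [deg 1]
  7: a→0  [deg 1]
witness 5: b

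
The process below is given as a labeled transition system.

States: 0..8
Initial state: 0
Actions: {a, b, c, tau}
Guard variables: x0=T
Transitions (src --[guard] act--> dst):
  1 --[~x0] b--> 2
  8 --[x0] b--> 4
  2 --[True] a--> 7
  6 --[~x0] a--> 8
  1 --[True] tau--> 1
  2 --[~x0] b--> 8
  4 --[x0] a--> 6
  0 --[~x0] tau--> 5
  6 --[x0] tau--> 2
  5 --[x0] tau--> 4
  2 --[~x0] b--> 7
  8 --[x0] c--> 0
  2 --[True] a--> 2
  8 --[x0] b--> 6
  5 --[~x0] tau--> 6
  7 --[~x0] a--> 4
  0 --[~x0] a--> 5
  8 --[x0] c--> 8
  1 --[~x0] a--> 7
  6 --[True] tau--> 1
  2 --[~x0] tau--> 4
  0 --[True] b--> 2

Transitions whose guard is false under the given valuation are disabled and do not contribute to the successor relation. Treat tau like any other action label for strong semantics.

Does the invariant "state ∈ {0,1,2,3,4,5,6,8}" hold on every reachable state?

Answer: INVARIANT VIOLATED at state 7

Analysis:
Safe = {0,1,2,3,4,5,6,8}
R = {0,2,7}
  0: ok
  2: ok
  7: VIOLATES
reach 7 via b·a — violates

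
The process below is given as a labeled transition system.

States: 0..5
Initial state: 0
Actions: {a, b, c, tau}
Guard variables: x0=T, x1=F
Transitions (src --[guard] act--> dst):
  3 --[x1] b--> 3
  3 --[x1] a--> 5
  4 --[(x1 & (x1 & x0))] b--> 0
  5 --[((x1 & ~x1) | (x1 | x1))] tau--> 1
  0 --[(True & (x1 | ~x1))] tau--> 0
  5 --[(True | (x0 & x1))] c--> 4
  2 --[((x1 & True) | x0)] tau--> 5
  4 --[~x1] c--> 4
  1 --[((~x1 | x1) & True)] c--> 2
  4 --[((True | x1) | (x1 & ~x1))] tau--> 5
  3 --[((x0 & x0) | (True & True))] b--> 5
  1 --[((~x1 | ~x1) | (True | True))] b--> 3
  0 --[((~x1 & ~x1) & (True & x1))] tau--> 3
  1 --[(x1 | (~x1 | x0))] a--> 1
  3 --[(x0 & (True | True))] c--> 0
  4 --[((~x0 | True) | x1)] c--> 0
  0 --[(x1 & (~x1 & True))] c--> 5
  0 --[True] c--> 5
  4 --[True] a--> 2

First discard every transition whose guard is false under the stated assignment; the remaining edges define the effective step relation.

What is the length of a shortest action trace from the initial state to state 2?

Breadth-first toward 2:
  Layer 0: {0}
  Layer 1: {5}
  Layer 2: {4}
  Layer 3: {2}
2 enters at depth 3; path c·c·a

Answer: 3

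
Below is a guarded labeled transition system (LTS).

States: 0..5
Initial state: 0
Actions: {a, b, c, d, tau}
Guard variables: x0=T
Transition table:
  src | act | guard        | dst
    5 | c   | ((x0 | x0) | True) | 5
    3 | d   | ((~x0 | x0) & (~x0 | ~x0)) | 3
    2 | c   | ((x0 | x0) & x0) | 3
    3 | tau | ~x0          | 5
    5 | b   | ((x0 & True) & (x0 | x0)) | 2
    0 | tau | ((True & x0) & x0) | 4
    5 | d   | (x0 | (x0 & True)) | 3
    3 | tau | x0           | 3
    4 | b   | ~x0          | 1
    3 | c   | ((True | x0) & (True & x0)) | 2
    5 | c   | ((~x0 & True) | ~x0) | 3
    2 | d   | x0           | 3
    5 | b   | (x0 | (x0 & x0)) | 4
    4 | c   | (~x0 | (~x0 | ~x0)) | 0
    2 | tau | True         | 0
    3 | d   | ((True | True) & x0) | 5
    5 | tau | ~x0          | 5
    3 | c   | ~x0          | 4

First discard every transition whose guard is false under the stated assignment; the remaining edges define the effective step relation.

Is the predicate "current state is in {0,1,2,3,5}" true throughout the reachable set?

Inv-set: {0,1,2,3,5}
R = {0,4}
  0: safe
  4: outside
reach 4 via tau — violates

Answer: INVARIANT VIOLATED at state 4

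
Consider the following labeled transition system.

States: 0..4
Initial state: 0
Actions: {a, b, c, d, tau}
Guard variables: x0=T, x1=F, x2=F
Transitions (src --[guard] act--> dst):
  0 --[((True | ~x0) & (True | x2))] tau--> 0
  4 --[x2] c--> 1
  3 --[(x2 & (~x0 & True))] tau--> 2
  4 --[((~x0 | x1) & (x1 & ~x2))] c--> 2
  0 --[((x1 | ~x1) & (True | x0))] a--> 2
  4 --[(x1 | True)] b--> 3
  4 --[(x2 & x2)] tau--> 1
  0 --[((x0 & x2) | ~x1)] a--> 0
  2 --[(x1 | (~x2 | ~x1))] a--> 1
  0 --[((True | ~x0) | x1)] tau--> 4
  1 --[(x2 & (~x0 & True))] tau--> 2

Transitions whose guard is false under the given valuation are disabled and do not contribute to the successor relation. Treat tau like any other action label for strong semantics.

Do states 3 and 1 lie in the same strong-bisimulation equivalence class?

Answer: BISIMILAR

Trace:
Compute ~ classes (split until stable):
  round 0: {{0,1,2,3,4}}
  round 1: {{0},{1,3},{2},{4}}
Fixed point at round 2; 4 class(es).
class of 3: {1,3}; class of 1: {1,3}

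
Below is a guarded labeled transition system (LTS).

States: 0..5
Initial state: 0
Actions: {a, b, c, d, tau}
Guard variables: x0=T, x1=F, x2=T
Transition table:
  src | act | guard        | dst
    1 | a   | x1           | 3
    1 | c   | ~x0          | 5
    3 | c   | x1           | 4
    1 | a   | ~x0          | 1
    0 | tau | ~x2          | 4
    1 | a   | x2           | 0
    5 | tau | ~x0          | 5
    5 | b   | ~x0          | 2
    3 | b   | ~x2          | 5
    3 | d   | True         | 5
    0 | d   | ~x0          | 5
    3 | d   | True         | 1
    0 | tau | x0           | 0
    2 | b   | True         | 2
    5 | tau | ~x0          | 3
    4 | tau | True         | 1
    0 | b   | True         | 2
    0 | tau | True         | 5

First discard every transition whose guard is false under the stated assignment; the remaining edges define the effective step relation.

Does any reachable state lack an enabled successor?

Answer: DEADLOCK at state 5

Trace:
Reach set: {0,2,5}
  0: b→2  tau→0  tau→5  [3 out]
  2: b→2  [1 out]
  5: ∅  [deadlock]
witness 5: tau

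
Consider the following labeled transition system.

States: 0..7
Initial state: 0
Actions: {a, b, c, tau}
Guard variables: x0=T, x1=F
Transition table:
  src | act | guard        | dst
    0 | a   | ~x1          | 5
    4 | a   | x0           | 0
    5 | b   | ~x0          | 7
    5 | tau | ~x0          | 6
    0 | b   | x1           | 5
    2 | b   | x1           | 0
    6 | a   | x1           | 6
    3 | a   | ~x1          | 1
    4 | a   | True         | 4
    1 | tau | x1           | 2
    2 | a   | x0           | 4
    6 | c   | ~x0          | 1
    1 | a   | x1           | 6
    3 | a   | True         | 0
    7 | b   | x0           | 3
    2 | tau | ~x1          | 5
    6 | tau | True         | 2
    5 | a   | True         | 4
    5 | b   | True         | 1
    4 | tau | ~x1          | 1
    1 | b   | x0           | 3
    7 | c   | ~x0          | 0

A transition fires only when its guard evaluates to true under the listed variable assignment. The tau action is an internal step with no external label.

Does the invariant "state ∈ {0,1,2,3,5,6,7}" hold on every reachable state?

Allowed set {0,1,2,3,5,6,7}
R = {0,1,3,4,5}
  0: safe
  1: safe
  3: safe
  4: VIOLATES
  5: safe
counterexample path to 4: a·a

Answer: INVARIANT VIOLATED at state 4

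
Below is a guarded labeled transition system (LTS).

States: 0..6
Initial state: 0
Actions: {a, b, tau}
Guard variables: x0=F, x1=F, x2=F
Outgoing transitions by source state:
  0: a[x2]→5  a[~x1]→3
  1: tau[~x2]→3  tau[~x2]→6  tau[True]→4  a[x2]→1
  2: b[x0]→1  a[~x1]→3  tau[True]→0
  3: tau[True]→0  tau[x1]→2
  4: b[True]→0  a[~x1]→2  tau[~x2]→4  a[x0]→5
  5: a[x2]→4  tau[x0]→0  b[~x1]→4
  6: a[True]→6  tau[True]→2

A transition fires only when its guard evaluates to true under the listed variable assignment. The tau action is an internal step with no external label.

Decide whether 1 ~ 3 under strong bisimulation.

Refine partition for ~:
  π0 = {{0,1,2,3,4,5,6}}
  π1 = {{0},{1,3},{2,6},{4},{5}}
  π2 = {{0},{1},{2},{3},{4},{5},{6}}
7 equivalence class(es) (converged in 3)
class of 1: {1}; class of 3: {3}

Answer: NOT BISIMILAR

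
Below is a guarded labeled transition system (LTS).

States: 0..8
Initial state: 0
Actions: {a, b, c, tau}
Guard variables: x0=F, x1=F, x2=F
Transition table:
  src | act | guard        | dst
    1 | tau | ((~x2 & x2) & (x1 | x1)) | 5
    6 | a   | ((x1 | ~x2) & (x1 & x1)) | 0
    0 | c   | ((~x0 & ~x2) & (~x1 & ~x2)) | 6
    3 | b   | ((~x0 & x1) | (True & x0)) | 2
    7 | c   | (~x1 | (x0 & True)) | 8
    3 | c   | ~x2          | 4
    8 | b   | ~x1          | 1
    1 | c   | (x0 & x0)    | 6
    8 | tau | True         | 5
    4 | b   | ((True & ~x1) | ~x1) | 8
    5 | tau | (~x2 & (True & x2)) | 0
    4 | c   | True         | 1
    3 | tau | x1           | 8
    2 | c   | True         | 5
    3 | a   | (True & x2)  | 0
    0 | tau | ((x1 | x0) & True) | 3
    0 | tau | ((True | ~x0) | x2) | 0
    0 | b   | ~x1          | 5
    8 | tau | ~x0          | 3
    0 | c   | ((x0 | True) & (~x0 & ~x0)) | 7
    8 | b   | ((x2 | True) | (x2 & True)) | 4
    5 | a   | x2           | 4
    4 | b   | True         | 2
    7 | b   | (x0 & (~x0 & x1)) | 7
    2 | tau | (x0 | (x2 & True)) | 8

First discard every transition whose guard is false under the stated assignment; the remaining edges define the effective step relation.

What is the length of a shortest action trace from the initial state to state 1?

BFS to 1:
  Layer 0: {0}
  Layer 1: {5,6,7}
  Layer 2: {8}
  Layer 3: {1,3,4}
first hit 1 at d=3 via c·c·b

Answer: 3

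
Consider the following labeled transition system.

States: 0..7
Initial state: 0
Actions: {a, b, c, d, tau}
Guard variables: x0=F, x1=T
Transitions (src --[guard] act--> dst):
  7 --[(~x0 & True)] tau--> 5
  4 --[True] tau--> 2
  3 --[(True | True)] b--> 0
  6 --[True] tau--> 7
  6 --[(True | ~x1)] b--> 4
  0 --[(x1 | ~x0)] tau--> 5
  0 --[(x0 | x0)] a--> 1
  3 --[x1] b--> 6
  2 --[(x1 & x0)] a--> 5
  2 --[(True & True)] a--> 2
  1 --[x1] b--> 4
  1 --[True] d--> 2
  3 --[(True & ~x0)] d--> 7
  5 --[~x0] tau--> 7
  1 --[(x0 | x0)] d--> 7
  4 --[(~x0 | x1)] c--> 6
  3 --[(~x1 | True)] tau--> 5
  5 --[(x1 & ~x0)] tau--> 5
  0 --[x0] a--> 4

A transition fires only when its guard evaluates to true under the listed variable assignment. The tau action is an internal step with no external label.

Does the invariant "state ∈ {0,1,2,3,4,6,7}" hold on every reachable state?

Answer: INVARIANT VIOLATED at state 5

Working:
Inv-set: {0,1,2,3,4,6,7}
R = {0,5,7}
  0: ✓
  5: outside
  7: ✓
reach 5 via tau — violates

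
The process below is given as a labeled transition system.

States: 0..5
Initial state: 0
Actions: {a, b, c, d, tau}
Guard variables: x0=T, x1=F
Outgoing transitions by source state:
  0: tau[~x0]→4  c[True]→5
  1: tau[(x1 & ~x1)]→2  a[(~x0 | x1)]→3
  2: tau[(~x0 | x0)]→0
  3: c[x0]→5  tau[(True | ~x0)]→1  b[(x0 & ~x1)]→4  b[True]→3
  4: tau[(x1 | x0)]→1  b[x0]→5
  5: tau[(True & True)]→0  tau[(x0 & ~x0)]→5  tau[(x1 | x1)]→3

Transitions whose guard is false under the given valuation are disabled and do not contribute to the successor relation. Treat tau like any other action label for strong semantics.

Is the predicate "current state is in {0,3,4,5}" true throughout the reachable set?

Inv-set: {0,3,4,5}
Reachable = {0,5}
  0: safe
  5: safe

Answer: INVARIANT HOLDS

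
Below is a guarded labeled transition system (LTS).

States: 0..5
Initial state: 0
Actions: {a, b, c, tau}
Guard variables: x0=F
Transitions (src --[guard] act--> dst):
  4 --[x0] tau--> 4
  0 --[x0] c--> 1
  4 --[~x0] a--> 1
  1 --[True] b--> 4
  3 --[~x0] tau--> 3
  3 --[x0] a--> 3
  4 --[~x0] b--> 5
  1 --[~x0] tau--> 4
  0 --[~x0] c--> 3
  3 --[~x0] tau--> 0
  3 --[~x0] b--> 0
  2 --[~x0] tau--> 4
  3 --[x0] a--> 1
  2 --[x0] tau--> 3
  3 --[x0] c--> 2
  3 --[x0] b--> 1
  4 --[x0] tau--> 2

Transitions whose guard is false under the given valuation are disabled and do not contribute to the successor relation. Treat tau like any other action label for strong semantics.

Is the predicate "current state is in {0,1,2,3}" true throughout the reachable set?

Safe = {0,1,2,3}
Reach set: {0,3}
  0: ok
  3: ok

Answer: INVARIANT HOLDS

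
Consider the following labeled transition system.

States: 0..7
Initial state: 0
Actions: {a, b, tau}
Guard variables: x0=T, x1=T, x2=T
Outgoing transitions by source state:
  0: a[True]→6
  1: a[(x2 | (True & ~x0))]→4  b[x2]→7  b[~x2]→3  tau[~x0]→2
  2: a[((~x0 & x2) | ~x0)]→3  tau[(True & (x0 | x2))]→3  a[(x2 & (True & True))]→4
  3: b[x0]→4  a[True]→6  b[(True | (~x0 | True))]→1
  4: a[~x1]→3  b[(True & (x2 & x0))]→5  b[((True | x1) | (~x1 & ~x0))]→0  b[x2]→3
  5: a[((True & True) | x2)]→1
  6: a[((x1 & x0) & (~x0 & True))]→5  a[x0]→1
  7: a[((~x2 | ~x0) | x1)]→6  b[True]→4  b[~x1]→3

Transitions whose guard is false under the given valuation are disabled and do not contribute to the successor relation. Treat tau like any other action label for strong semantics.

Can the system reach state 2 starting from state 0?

Answer: UNREACHABLE

Working:
After dropping false guards: 15 live edges.
L0 = {0}
L1 = {6}  now seen {0,6}
L2 = {1}  now seen {0,1,6}
L3 = {4,7}  now seen {0,1,4,6,7}
L4 = {3,5}  now seen {0,1,3,4,5,6,7}
Reachable = {0,1,3,4,5,6,7}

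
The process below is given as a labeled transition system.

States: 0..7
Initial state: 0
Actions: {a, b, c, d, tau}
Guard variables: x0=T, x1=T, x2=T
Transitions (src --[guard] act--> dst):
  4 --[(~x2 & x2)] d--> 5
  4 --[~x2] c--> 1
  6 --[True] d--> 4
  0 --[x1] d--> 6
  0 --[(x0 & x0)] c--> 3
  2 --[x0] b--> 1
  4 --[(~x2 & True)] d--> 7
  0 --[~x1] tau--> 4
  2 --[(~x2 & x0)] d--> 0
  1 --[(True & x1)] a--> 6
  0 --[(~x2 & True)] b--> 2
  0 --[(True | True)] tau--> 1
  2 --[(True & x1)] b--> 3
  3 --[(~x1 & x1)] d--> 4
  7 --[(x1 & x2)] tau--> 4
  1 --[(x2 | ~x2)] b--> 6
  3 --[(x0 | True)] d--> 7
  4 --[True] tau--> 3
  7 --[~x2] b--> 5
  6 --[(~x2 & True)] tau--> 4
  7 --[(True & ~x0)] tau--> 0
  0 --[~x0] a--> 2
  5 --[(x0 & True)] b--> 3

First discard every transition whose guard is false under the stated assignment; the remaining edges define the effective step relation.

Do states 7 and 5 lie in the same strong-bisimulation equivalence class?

Answer: NOT BISIMILAR

Analysis:
Bisimulation quotient by refinement:
  P[0] = {{0,1,2,3,4,5,6,7}}
  P[1] = {{0},{1},{2,5},{3,6},{4,7}}
  P[2] = {{0},{1},{2},{3,6},{4},{5},{7}}
  P[3] = {{0},{1},{2},{3},{4},{5},{6},{7}}
stable after 4 split(s): 8 block(s)
7∈{7}, 5∈{5}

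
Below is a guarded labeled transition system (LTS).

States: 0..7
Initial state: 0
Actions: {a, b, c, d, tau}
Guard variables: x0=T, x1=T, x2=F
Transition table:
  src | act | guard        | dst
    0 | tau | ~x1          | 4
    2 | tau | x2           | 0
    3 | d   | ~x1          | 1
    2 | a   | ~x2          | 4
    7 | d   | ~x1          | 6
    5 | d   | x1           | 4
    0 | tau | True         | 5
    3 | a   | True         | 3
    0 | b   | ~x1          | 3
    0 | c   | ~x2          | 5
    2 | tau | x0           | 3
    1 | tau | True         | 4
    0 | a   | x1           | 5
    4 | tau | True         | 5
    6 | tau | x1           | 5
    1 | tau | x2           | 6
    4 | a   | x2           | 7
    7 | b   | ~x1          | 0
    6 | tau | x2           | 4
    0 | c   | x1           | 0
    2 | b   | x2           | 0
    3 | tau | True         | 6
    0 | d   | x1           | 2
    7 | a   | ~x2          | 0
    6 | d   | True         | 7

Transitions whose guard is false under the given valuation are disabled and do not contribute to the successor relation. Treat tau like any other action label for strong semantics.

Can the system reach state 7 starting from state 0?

After dropping false guards: 15 live edges.
Layer 0: {0}
Layer 1: {2,5}  now seen {0,2,5}
Layer 2: {3,4}  now seen {0,2,3,4,5}
Layer 3: {6}  now seen {0,2,3,4,5,6}
Layer 4: {7}  now seen {0,2,3,4,5,6,7}
Reachable = {0,2,3,4,5,6,7}
Path to 7: d·tau·tau·d

Answer: REACHABLE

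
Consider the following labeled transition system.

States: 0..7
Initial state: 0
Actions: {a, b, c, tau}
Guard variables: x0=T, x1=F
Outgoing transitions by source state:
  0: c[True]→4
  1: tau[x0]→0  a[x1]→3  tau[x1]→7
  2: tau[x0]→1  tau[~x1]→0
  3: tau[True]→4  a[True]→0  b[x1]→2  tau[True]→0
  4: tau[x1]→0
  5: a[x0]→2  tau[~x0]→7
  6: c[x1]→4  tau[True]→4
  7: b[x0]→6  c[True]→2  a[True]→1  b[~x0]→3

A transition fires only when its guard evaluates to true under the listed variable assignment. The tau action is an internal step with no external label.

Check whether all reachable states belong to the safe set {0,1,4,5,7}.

Inv-set: {0,1,4,5,7}
Reach set: {0,4}
  0: ✓
  4: ✓

Answer: INVARIANT HOLDS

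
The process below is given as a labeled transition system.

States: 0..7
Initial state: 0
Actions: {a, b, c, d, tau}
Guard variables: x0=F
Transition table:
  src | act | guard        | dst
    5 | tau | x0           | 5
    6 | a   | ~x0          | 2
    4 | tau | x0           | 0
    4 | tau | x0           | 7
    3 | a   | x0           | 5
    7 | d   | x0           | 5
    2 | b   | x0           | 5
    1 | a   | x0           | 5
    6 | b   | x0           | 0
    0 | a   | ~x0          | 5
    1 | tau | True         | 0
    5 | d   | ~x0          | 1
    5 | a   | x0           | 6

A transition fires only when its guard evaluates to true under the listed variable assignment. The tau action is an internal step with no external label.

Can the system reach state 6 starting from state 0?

Answer: UNREACHABLE

Analysis:
Guard filter leaves 4 enabled edge(s).
L0 = {0}
L1 = {5}  cumulative {0,5}
L2 = {1}  cumulative {0,1,5}
Reach set: {0,1,5}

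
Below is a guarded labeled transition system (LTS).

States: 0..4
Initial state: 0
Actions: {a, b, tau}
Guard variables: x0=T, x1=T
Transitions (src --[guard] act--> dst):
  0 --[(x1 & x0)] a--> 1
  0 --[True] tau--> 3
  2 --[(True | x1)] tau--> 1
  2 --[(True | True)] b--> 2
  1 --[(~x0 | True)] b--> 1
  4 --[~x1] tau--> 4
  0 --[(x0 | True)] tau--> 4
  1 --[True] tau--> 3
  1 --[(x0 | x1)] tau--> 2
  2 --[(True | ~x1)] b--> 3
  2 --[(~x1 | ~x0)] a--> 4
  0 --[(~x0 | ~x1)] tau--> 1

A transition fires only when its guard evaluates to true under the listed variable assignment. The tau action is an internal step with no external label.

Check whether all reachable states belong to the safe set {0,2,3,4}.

Answer: INVARIANT VIOLATED at state 1

Trace:
Safe = {0,2,3,4}
R = {0,1,2,3,4}
  0: safe
  1: VIOLATES
  2: safe
  3: safe
  4: safe
reach 1 via a — violates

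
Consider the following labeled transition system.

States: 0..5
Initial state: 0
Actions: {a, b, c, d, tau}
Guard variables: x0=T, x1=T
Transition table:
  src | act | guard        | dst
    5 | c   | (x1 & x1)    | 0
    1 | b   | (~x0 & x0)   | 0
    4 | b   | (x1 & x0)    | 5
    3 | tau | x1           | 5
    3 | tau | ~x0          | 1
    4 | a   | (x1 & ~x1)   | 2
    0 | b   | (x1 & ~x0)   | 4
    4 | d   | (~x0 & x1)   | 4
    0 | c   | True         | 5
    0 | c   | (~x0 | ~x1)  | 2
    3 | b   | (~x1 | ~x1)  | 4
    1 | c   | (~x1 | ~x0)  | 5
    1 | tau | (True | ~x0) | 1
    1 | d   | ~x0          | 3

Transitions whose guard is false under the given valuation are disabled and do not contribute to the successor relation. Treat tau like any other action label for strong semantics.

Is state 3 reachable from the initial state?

Answer: UNREACHABLE

Trace:
After dropping false guards: 5 live edges.
Layer 0: {0}
Layer 1: {5}  total {0,5}
Reachable = {0,5}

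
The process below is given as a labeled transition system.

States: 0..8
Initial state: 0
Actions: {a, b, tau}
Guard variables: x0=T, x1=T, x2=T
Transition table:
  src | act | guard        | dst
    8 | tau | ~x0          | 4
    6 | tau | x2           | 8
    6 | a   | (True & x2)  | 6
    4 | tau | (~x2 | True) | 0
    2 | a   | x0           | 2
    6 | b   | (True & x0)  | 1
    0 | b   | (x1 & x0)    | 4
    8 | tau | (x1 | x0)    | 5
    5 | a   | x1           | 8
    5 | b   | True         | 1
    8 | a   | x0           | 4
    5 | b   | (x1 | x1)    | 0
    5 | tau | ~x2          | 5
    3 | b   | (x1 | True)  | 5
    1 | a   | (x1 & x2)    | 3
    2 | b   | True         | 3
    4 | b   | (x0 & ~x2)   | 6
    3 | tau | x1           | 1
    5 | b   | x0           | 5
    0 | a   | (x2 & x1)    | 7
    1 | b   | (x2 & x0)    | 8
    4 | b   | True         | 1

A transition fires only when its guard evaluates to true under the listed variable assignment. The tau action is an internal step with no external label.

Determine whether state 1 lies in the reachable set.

Answer: REACHABLE

Trace:
After dropping false guards: 19 live edges.
Layer 0: {0}
Layer 1: {4,7}  now seen {0,4,7}
Layer 2: {1}  now seen {0,1,4,7}
Layer 3: {3,8}  now seen {0,1,3,4,7,8}
Layer 4: {5}  now seen {0,1,3,4,5,7,8}
R = {0,1,3,4,5,7,8}
Path to 1: b·b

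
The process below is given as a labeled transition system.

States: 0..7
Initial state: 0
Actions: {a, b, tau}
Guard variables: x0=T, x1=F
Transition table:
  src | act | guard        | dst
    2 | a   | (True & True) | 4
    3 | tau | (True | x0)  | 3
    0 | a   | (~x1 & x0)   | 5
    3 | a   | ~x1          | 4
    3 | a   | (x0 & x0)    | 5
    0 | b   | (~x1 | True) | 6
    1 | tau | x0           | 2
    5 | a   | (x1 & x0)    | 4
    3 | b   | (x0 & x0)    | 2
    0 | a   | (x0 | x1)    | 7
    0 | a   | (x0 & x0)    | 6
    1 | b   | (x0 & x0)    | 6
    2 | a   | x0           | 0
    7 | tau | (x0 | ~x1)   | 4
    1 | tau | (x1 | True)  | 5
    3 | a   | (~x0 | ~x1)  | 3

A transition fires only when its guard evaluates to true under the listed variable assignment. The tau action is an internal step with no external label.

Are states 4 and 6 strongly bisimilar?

Refine partition for ~:
  π0 = {{0,1,2,3,4,5,6,7}}
  π1 = {{0},{1},{2},{3},{4,5,6},{7}}
Fixed point at round 2; 6 class(es).
[4]={4,5,6}  [6]={4,5,6}

Answer: BISIMILAR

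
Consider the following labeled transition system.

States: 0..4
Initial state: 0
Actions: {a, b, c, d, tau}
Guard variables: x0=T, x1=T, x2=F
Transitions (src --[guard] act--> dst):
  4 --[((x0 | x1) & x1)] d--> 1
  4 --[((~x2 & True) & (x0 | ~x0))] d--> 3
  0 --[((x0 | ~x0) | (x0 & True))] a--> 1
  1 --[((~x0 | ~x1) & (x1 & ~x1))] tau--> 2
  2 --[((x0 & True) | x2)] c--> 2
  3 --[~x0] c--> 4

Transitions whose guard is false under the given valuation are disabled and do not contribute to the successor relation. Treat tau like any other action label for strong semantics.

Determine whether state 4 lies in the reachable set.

4 transition(s) survive guard evaluation.
Layer 0: {0}
Layer 1: {1}  cumulative {0,1}
R = {0,1}

Answer: UNREACHABLE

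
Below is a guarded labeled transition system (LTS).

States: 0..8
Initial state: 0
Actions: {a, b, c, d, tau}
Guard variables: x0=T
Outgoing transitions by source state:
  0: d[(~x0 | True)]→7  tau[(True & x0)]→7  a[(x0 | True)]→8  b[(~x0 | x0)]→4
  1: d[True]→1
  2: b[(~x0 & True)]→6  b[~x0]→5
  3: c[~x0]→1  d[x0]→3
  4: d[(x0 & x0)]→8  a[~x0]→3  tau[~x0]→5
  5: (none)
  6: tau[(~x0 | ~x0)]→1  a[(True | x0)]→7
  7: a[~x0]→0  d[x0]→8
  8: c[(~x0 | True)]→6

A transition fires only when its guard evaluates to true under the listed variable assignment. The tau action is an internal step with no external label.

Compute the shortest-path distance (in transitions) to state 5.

Layered search for 5:
  depth 0: {0}
  depth 1: {4,7,8}
  depth 2: {6}
5 never appears.

Answer: UNREACHABLE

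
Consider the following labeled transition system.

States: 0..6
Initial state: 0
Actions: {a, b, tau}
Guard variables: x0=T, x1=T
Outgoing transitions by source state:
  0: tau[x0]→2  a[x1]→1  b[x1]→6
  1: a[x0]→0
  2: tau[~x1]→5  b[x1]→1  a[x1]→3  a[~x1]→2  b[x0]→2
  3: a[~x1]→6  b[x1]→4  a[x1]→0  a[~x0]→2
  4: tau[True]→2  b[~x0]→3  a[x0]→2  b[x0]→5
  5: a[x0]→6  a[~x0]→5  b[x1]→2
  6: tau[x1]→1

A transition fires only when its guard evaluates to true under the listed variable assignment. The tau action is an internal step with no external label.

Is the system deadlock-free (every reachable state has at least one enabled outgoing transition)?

Reach set: {0,1,2,3,4,5,6}
  0: a→1  b→6  tau→2  [3 exit(s)]
  1: a→0  [1 exit(s)]
  2: a→3  b→1  b→2  [3 exit(s)]
  3: a→0  b→4  [2 exit(s)]
  4: a→2  b→5  tau→2  [3 exit(s)]
  5: a→6  b→2  [2 exit(s)]
  6: tau→1  [1 exit(s)]

Answer: DEADLOCK-FREE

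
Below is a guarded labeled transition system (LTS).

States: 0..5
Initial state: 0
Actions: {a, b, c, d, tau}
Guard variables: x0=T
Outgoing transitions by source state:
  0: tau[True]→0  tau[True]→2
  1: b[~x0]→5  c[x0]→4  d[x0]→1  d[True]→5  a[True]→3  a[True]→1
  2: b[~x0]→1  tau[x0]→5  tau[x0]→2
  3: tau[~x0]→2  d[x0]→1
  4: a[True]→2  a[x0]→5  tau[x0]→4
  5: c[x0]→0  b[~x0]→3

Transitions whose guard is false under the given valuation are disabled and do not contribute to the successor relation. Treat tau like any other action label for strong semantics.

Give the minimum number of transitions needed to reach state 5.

Breadth-first toward 5:
  depth 0: {0}
  depth 1: {2}
  depth 2: {5}
5 enters at depth 2; path tau·tau

Answer: 2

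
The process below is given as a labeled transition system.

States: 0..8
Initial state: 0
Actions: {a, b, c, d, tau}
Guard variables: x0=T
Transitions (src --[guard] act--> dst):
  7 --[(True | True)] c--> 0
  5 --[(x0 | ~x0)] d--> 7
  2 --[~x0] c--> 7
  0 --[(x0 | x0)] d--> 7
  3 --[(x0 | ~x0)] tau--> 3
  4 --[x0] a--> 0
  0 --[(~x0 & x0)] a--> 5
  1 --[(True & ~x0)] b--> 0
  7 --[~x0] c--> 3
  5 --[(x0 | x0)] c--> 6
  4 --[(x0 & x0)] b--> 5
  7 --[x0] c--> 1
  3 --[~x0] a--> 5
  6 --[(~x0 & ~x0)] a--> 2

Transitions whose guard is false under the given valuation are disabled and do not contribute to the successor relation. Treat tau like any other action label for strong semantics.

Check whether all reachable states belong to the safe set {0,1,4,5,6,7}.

Answer: INVARIANT HOLDS

Trace:
Allowed set {0,1,4,5,6,7}
Reachable = {0,1,7}
  0: ✓
  1: ✓
  7: ✓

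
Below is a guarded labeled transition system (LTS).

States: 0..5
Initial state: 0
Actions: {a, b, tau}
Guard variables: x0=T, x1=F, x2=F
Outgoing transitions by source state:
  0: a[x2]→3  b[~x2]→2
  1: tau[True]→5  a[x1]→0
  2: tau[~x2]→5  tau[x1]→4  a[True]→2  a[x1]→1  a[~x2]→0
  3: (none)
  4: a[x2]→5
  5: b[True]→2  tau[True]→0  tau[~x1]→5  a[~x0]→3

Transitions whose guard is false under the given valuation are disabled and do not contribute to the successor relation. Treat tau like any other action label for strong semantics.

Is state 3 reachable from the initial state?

After dropping false guards: 8 live edges.
L0 = {0}
L1 = {2}  now seen {0,2}
L2 = {5}  now seen {0,2,5}
R = {0,2,5}

Answer: UNREACHABLE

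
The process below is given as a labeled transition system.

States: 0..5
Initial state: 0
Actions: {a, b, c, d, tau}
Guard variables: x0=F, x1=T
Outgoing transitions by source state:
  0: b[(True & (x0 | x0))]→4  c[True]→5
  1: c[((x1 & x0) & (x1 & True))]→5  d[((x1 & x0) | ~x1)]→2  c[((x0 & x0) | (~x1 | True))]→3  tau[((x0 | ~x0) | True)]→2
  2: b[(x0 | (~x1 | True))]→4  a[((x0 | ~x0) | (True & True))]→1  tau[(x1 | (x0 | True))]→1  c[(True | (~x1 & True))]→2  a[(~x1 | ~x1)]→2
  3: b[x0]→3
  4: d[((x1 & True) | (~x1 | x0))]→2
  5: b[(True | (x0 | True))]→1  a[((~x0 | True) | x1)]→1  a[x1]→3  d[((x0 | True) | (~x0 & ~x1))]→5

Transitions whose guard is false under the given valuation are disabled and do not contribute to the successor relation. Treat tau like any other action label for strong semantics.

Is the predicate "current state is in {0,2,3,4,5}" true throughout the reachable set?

Answer: INVARIANT VIOLATED at state 1

Analysis:
Allowed set {0,2,3,4,5}
Reachable = {0,1,2,3,4,5}
  0: ✓
  1: VIOLATES
  2: ✓
  3: ✓
  4: ✓
  5: ✓
counterexample path to 1: c·b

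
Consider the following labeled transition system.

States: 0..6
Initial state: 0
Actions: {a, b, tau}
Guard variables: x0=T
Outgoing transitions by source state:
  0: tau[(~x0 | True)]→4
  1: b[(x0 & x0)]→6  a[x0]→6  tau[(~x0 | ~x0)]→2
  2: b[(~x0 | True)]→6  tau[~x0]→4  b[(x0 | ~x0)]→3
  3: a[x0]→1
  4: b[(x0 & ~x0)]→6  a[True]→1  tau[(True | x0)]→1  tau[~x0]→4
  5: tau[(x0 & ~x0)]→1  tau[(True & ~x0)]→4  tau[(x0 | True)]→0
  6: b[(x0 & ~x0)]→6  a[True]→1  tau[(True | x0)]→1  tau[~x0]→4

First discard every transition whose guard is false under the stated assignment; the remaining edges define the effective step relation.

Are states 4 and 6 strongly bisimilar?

Compute ~ classes (split until stable):
  P[0] = {{0,1,2,3,4,5,6}}
  P[1] = {{0,5},{1},{2},{3},{4,6}}
  P[2] = {{0},{1},{2},{3},{4,6},{5}}
6 equivalence class(es) (converged in 3)
4∈{4,6}, 6∈{4,6}

Answer: BISIMILAR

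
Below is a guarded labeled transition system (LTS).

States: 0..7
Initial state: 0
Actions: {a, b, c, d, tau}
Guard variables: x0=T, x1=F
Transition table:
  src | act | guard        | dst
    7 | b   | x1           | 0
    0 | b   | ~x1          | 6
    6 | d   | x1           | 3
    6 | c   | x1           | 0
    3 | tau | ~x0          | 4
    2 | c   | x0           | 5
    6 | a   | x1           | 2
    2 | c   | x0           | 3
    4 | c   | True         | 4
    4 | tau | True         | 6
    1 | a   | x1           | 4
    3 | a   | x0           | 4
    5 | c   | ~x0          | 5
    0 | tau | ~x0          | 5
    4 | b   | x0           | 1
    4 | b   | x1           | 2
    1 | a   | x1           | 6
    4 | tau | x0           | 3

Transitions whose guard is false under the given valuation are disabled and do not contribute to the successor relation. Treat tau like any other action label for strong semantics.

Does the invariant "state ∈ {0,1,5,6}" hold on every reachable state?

Inv-set: {0,1,5,6}
Reach set: {0,6}
  0: safe
  6: safe

Answer: INVARIANT HOLDS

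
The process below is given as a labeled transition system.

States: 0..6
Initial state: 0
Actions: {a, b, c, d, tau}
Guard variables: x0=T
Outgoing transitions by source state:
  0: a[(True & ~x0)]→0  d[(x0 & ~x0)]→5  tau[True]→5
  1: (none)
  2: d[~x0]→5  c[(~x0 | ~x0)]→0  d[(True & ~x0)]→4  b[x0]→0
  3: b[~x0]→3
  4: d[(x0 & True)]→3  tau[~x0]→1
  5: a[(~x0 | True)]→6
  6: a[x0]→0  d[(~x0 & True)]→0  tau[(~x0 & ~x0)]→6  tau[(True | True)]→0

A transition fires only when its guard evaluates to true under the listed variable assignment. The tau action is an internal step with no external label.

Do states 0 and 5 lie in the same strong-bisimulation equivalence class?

Answer: NOT BISIMILAR

Trace:
Refine partition for ~:
  round 0: {{0,1,2,3,4,5,6}}
  round 1: {{0},{1,3},{2},{4},{5},{6}}
Fixed point at round 2; 6 class(es).
[0]={0}  [5]={5}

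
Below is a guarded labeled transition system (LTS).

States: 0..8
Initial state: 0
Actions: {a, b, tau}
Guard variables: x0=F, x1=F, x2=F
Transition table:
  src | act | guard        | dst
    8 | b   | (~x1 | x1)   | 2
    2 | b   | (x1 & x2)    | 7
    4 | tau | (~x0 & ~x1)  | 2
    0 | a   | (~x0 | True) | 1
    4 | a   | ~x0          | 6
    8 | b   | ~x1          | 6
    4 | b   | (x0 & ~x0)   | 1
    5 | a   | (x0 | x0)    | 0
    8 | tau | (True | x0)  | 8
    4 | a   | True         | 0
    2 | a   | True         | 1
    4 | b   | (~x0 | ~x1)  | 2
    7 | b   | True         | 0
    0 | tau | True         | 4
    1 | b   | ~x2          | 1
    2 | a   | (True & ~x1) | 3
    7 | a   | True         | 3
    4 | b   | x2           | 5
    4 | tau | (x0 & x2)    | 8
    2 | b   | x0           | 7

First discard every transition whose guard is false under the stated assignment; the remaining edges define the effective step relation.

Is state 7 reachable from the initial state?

Answer: UNREACHABLE

Trace:
14 transition(s) survive guard evaluation.
Layer 0: {0}
Layer 1: {1,4}  total {0,1,4}
Layer 2: {2,6}  total {0,1,2,4,6}
Layer 3: {3}  total {0,1,2,3,4,6}
Reach set: {0,1,2,3,4,6}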